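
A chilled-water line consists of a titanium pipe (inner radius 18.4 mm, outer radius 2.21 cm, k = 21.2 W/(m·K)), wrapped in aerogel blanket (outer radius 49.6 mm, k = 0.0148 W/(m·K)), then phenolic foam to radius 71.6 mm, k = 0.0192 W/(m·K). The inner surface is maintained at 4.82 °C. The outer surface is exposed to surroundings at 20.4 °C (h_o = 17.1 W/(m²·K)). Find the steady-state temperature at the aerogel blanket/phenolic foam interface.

Treat each layer as a resistance in series:
  R'_titanium = ln(0.0221/0.0184)/(2πk) = 0.1832/(2π·21.2) = 0.001376 m·K/W
  R'_aerogel blanket = ln(0.0496/0.0221)/(2πk) = 0.8084/(2π·0.0148) = 8.693 m·K/W
  R'_phenolic foam = ln(0.0716/0.0496)/(2πk) = 0.3671/(2π·0.0192) = 3.043 m·K/W
  R'_conv,out = 1/(2πr h) = 1/(2π·0.0716·17.1) = 0.1300 m·K/W
ΣR = 0.001376 + 8.693 + 3.043 + 0.1300 = 11.87 m·K/W
Q' = ΔT/ΣR = (4.82 °C − 20.4 °C)/11.87 = -1.313 W/m
From the inner boundary to the aerogel blanket/phenolic foam interface, ΣR_partial = 8.694 m·K/W.
T_interface = T_in − Q'·ΣR_partial = 4.82 °C − (-1.313)(8.694) = 16.2 °C

T = 16.2 °C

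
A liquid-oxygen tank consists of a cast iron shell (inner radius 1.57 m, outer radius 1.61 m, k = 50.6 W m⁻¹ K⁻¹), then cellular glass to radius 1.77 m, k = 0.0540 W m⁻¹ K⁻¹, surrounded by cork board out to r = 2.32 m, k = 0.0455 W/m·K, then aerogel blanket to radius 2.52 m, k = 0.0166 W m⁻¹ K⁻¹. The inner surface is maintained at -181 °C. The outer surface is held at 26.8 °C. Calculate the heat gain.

Series thermal resistances, inner to outer:
  R_cast iron = (1/1.57 − 1/1.61)/(4πk) = 0.01582/(4π·50.6) = 2.489×10^-5 K/W
  R_cellular glass = (1/1.61 − 1/1.77)/(4πk) = 0.05615/(4π·0.0540) = 0.08274 K/W
  R_cork board = (1/1.77 − 1/2.32)/(4πk) = 0.1339/(4π·0.0455) = 0.2343 K/W
  R_aerogel blanket = (1/2.32 − 1/2.52)/(4πk) = 0.03421/(4π·0.0166) = 0.1640 K/W
ΣR = 2.489×10^-5 + 0.08274 + 0.2343 + 0.1640 = 0.4811 K/W
Q = ΔT/ΣR = (-181 °C − 26.8 °C)/0.4811 = -432 W
(Negative Q ⇒ heat flows inward; heat gain = 432 W.)

Q = 432 W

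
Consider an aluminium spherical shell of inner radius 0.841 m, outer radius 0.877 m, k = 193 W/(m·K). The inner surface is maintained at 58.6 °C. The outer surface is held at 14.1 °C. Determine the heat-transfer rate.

Q = 4πk·ΔT/(1/r₁ − 1/r₂) = 4π × 193 × 44.5 / (1/0.841 − 1/0.877) = 2.21×10^6 W

Q = 2.21×10^6 W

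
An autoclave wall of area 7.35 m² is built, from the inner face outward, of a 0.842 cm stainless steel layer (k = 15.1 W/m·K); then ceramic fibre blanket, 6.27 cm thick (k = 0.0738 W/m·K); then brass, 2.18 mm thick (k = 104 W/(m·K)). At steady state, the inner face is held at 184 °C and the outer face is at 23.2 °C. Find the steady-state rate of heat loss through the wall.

Series thermal resistances, inner to outer:
  R_stainless steel = L/(kA) = 0.00842/(15.1·7.35) = 7.587×10^-5 K/W
  R_ceramic fibre blanket = L/(kA) = 0.0627/(0.0738·7.35) = 0.1156 K/W
  R_brass = L/(kA) = 0.00218/(104·7.35) = 2.852×10^-6 K/W
ΣR = 7.587×10^-5 + 0.1156 + 2.852×10^-6 = 0.1157 K/W
Q = ΔT/ΣR = (184 °C − 23.2 °C)/0.1157 = 1390 W

Q = 1390 W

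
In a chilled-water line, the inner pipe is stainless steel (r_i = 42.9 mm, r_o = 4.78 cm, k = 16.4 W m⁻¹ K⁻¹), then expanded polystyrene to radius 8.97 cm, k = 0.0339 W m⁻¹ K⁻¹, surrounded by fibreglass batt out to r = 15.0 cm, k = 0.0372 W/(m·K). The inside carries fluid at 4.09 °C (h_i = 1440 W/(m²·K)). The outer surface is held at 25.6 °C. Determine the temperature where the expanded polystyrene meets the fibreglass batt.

Resistance network (inner→outer):
  R'_conv,in = 1/(2πr h) = 1/(2π·0.0429·1440) = 0.002576 m·K/W
  R'_stainless steel = ln(0.0478/0.0429)/(2πk) = 0.1082/(2π·16.4) = 0.001050 m·K/W
  R'_expanded polystyrene = ln(0.0897/0.0478)/(2πk) = 0.6294/(2π·0.0339) = 2.955 m·K/W
  R'_fibreglass batt = ln(0.150/0.0897)/(2πk) = 0.5142/(2π·0.0372) = 2.200 m·K/W
ΣR = 0.002576 + 0.001050 + 2.955 + 2.200 = 5.159 m·K/W
Q' = ΔT/ΣR = (4.09 °C − 25.6 °C)/5.159 = -4.169 W/m
From the inner boundary to the expanded polystyrene/fibreglass batt interface, ΣR_partial = 2.959 m·K/W.
T_interface = T_in − Q'·ΣR_partial = 4.09 °C − (-4.169)(2.959) = 16.4 °C

T = 16.4 °C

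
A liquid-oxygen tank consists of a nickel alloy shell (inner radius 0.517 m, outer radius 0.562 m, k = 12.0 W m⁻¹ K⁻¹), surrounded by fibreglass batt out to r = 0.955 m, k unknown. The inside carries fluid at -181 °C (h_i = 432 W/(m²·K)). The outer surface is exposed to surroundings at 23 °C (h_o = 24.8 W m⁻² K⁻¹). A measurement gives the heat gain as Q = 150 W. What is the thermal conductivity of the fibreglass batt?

ΣR = ΔT/Q = |-181 − 23|/150 = 1.360 K/W
Known resistances:
  R_conv,in = 1/(4πr²h) = 1/(4π·0.517²·432) = 6.892×10^-4 K/W
  R_nickel alloy = (1/0.517 − 1/0.562)/(4πk) = 0.1549/(4π·12.0) = 0.001027 K/W
  R_conv,out = 1/(4πr²h) = 1/(4π·0.955²·24.8) = 0.003518 K/W
R_fibreglass batt = ΣR − ΣR_known = 1.360 − 0.005234 = 1.355 K/W
(1/r₁−1/r₂)/(4πk) = 1.355 ⇒ k = 0.7322/(4π·1.355) = 0.0430 W/m·K

k = 0.0430 W/m·K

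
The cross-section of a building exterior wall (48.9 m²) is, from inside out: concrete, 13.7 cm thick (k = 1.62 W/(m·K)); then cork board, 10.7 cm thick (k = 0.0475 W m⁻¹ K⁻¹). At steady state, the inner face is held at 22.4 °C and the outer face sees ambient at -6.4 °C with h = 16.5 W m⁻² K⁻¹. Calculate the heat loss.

Q = 587 W

Resistance network (inner→outer):
  R_concrete = L/(kA) = 0.137/(1.62·48.9) = 0.001729 K/W
  R_cork board = L/(kA) = 0.107/(0.0475·48.9) = 0.04607 K/W
  R_conv,out = 1/(hA) = 1/(16.5·48.9) = 0.001239 K/W
ΣR = 0.001729 + 0.04607 + 0.001239 = 0.04904 K/W
Q = ΔT/ΣR = (22.4 °C − -6.4 °C)/0.04904 = 587 W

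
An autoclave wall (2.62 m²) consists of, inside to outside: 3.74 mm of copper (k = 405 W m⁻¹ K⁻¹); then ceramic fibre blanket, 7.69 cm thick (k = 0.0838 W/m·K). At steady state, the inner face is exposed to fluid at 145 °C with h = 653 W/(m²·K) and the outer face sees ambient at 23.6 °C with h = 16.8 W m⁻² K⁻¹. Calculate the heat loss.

Series thermal resistances, inner to outer:
  R_conv,in = 1/(hA) = 1/(653·2.62) = 5.845×10^-4 K/W
  R_copper = L/(kA) = 0.00374/(405·2.62) = 3.525×10^-6 K/W
  R_ceramic fibre blanket = L/(kA) = 0.0769/(0.0838·2.62) = 0.3503 K/W
  R_conv,out = 1/(hA) = 1/(16.8·2.62) = 0.02272 K/W
ΣR = 5.845×10^-4 + 3.525×10^-6 + 0.3503 + 0.02272 = 0.3736 K/W
Q = ΔT/ΣR = (145 °C − 23.6 °C)/0.3736 = 325 W

Q = 325 W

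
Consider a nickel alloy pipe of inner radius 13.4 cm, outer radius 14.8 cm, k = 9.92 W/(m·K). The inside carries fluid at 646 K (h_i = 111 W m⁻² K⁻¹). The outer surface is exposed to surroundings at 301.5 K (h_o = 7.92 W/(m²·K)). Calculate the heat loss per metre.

Q' = 2.33 kW/m

Series thermal resistances, inner to outer:
  R'_conv,in = 1/(2πr h) = 1/(2π·0.134·111) = 0.01070 m·K/W
  R'_nickel alloy = ln(0.148/0.134)/(2πk) = 0.09937/(2π·9.92) = 0.001594 m·K/W
  R'_conv,out = 1/(2πr h) = 1/(2π·0.148·7.92) = 0.1358 m·K/W
ΣR = 0.01070 + 0.001594 + 0.1358 = 0.1481 m·K/W
Q' = ΔT/ΣR = (646 K − 301.5 K)/0.1481 = 2330 W/m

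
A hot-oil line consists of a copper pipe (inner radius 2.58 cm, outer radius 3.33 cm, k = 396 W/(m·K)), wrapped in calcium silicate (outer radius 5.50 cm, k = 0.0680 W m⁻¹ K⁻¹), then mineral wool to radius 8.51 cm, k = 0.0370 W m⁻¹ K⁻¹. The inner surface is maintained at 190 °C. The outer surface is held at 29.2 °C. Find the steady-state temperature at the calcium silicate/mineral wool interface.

Resistance network (inner→outer):
  R'_copper = ln(0.0333/0.0258)/(2πk) = 0.2552/(2π·396) = 1.026×10^-4 m·K/W
  R'_calcium silicate = ln(0.0550/0.0333)/(2πk) = 0.5018/(2π·0.0680) = 1.174 m·K/W
  R'_mineral wool = ln(0.0851/0.0550)/(2πk) = 0.4365/(2π·0.0370) = 1.878 m·K/W
ΣR = 1.026×10^-4 + 1.174 + 1.878 = 3.052 m·K/W
Q' = ΔT/ΣR = (190 °C − 29.2 °C)/3.052 = 52.69 W/m
From the inner boundary to the calcium silicate/mineral wool interface, ΣR_partial = 1.174 m·K/W.
T_interface = T_in − Q'·ΣR_partial = 190 °C − (52.69)(1.174) = 128 °C

T = 128 °C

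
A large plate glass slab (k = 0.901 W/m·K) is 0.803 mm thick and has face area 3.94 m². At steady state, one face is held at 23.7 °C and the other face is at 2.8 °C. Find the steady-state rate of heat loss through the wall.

Q = 92.4 kW

Q = kA·ΔT/L = 0.901 × 3.94 × |23.7 °C − 2.8 °C| / 8.03×10^-4 = 92400 W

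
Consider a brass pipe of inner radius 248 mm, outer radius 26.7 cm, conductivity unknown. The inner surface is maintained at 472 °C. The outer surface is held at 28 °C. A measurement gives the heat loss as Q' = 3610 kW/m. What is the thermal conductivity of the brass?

ΣR = ΔT/Q' = |472 − 28|/3.61×10^6 = 1.230×10^-4 m·K/W
ln(r₂/r₁)/(2πk) = 1.230×10^-4 ⇒ k = 0.07382/(2π·1.230×10^-4) = 95.5 W/m·K

k = 95.5 W/m·K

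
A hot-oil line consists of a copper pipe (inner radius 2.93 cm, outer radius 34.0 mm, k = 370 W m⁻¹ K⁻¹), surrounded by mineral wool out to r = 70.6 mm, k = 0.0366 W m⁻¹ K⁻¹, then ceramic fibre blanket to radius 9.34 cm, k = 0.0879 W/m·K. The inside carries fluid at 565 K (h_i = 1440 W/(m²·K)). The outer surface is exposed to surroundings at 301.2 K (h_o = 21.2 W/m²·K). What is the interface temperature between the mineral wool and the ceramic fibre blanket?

T = 342.3 K

Resistance network (inner→outer):
  R'_conv,in = 1/(2πr h) = 1/(2π·0.0293·1440) = 0.003772 m·K/W
  R'_copper = ln(0.0340/0.0293)/(2πk) = 0.1488/(2π·370) = 6.399×10^-5 m·K/W
  R'_mineral wool = ln(0.0706/0.0340)/(2πk) = 0.7307/(2π·0.0366) = 3.177 m·K/W
  R'_ceramic fibre blanket = ln(0.0934/0.0706)/(2πk) = 0.2799/(2π·0.0879) = 0.5067 m·K/W
  R'_conv,out = 1/(2πr h) = 1/(2π·0.0934·21.2) = 0.08038 m·K/W
ΣR = 0.003772 + 6.399×10^-5 + 3.177 + 0.5067 + 0.08038 = 3.768 m·K/W
Q' = ΔT/ΣR = (565 K − 301.2 K)/3.768 = 70.01 W/m
From the inner boundary to the mineral wool/ceramic fibre blanket interface, ΣR_partial = 3.181 m·K/W.
T_interface = T_in − Q'·ΣR_partial = 565 K − (70.01)(3.181) = 342.3 K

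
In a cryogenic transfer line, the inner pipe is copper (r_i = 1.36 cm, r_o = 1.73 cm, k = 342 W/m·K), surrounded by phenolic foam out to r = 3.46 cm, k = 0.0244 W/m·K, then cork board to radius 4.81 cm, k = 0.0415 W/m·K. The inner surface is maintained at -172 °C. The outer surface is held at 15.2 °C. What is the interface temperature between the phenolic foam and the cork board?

Treat each layer as a resistance in series:
  R'_copper = ln(0.0173/0.0136)/(2πk) = 0.2406/(2π·342) = 1.120×10^-4 m·K/W
  R'_phenolic foam = ln(0.0346/0.0173)/(2πk) = 0.6931/(2π·0.0244) = 4.521 m·K/W
  R'_cork board = ln(0.0481/0.0346)/(2πk) = 0.3294/(2π·0.0415) = 1.263 m·K/W
ΣR = 1.120×10^-4 + 4.521 + 1.263 = 5.784 m·K/W
Q' = ΔT/ΣR = (-172 °C − 15.2 °C)/5.784 = -32.37 W/m
From the inner boundary to the phenolic foam/cork board interface, ΣR_partial = 4.521 m·K/W.
T_interface = T_in − Q'·ΣR_partial = -172 °C − (-32.37)(4.521) = -25.7 °C

T = -25.7 °C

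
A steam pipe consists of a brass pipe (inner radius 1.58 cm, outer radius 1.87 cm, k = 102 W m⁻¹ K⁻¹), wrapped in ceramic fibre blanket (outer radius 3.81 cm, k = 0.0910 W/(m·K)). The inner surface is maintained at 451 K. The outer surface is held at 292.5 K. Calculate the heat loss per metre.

Treat each layer as a resistance in series:
  R'_brass = ln(0.0187/0.0158)/(2πk) = 0.1685/(2π·102) = 2.629×10^-4 m·K/W
  R'_ceramic fibre blanket = ln(0.0381/0.0187)/(2πk) = 0.7117/(2π·0.0910) = 1.245 m·K/W
ΣR = 2.629×10^-4 + 1.245 = 1.245 m·K/W
Q' = ΔT/ΣR = (451 K − 292.5 K)/1.245 = 127 W/m

Q' = 127 W/m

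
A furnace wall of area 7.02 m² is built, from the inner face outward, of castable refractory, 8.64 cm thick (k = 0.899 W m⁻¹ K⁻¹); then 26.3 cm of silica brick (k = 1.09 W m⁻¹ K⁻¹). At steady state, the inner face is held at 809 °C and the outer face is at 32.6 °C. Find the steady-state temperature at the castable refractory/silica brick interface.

T = 588 °C

Treat each layer as a resistance in series:
  R_castable refractory = L/(kA) = 0.0864/(0.899·7.02) = 0.01369 K/W
  R_silica brick = L/(kA) = 0.263/(1.09·7.02) = 0.03437 K/W
ΣR = 0.01369 + 0.03437 = 0.04806 K/W
Q = ΔT/ΣR = (809 °C − 32.6 °C)/0.04806 = 16150 W
From the inner boundary to the castable refractory/silica brick interface, ΣR_partial = 0.01369 K/W.
T_interface = T_in − Q·ΣR_partial = 809 °C − (16150)(0.01369) = 588 °C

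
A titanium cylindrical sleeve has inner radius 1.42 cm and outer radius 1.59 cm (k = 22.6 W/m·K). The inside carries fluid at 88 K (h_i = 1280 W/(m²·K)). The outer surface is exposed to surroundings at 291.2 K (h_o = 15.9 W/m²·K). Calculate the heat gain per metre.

Resistance network (inner→outer):
  R'_conv,in = 1/(2πr h) = 1/(2π·0.0142·1280) = 0.008756 m·K/W
  R'_titanium = ln(0.0159/0.0142)/(2πk) = 0.1131/(2π·22.6) = 7.963×10^-4 m·K/W
  R'_conv,out = 1/(2πr h) = 1/(2π·0.0159·15.9) = 0.6295 m·K/W
ΣR = 0.008756 + 7.963×10^-4 + 0.6295 = 0.6391 m·K/W
Q' = ΔT/ΣR = (88 K − 291.2 K)/0.6391 = -318 W/m
(Negative Q' ⇒ heat flows inward; heat gain = 318 W/m.)

Q' = 318 W/m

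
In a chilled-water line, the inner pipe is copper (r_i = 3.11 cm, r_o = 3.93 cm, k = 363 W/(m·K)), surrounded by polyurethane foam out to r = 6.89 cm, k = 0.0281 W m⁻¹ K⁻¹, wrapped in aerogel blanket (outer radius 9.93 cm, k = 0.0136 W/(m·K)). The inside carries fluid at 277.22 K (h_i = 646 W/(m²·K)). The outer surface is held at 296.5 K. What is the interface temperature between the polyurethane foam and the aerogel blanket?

T = 285.5 K

Treat each layer as a resistance in series:
  R'_conv,in = 1/(2πr h) = 1/(2π·0.0311·646) = 0.007922 m·K/W
  R'_copper = ln(0.0393/0.0311)/(2πk) = 0.2340/(2π·363) = 1.026×10^-4 m·K/W
  R'_polyurethane foam = ln(0.0689/0.0393)/(2πk) = 0.5614/(2π·0.0281) = 3.180 m·K/W
  R'_aerogel blanket = ln(0.0993/0.0689)/(2πk) = 0.3655/(2π·0.0136) = 4.277 m·K/W
ΣR = 0.007922 + 1.026×10^-4 + 3.180 + 4.277 = 7.465 m·K/W
Q' = ΔT/ΣR = (277.22 K − 296.5 K)/7.465 = -2.583 W/m
From the inner boundary to the polyurethane foam/aerogel blanket interface, ΣR_partial = 3.188 m·K/W.
T_interface = T_in − Q'·ΣR_partial = 277.22 K − (-2.583)(3.188) = 285.5 K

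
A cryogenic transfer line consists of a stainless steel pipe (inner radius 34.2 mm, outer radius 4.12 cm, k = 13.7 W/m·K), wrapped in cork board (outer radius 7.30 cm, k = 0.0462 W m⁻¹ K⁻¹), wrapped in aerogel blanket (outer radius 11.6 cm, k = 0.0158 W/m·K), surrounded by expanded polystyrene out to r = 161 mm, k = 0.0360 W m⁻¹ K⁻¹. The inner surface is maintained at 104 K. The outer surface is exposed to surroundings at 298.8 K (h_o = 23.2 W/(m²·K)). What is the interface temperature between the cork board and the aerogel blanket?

T = 151 K

Resistance network (inner→outer):
  R'_stainless steel = ln(0.0412/0.0342)/(2πk) = 0.1862/(2π·13.7) = 0.002163 m·K/W
  R'_cork board = ln(0.0730/0.0412)/(2πk) = 0.5720/(2π·0.0462) = 1.971 m·K/W
  R'_aerogel blanket = ln(0.116/0.0730)/(2πk) = 0.4631/(2π·0.0158) = 4.665 m·K/W
  R'_expanded polystyrene = ln(0.161/0.116)/(2πk) = 0.3278/(2π·0.0360) = 1.449 m·K/W
  R'_conv,out = 1/(2πr h) = 1/(2π·0.161·23.2) = 0.04261 m·K/W
ΣR = 0.002163 + 1.971 + 4.665 + 1.449 + 0.04261 = 8.130 m·K/W
Q' = ΔT/ΣR = (104 K − 298.8 K)/8.130 = -23.96 W/m
From the inner boundary to the cork board/aerogel blanket interface, ΣR_partial = 1.973 m·K/W.
T_interface = T_in − Q'·ΣR_partial = 104 K − (-23.96)(1.973) = 151 K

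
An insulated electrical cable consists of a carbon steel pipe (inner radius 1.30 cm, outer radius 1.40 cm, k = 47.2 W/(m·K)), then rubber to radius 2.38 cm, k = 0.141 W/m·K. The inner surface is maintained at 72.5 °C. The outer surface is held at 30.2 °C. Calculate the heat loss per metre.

Q' = 70.6 W/m

Resistance network (inner→outer):
  R'_carbon steel = ln(0.0140/0.0130)/(2πk) = 0.07411/(2π·47.2) = 2.499×10^-4 m·K/W
  R'_rubber = ln(0.0238/0.0140)/(2πk) = 0.5306/(2π·0.141) = 0.5990 m·K/W
ΣR = 2.499×10^-4 + 0.5990 = 0.5992 m·K/W
Q' = ΔT/ΣR = (72.5 °C − 30.2 °C)/0.5992 = 70.6 W/m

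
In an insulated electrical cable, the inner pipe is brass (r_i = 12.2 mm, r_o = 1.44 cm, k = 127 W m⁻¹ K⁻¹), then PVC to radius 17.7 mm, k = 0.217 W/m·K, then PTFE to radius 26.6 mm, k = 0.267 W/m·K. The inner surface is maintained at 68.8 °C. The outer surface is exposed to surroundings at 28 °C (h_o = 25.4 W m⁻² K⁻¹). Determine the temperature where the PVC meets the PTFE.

Resistance network (inner→outer):
  R'_brass = ln(0.0144/0.0122)/(2πk) = 0.1658/(2π·127) = 2.078×10^-4 m·K/W
  R'_PVC = ln(0.0177/0.0144)/(2πk) = 0.2063/(2π·0.217) = 0.1513 m·K/W
  R'_PTFE = ln(0.0266/0.0177)/(2πk) = 0.4073/(2π·0.267) = 0.2428 m·K/W
  R'_conv,out = 1/(2πr h) = 1/(2π·0.0266·25.4) = 0.2356 m·K/W
ΣR = 2.078×10^-4 + 0.1513 + 0.2428 + 0.2356 = 0.6299 m·K/W
Q' = ΔT/ΣR = (68.8 °C − 28 °C)/0.6299 = 64.77 W/m
From the inner boundary to the PVC/PTFE interface, ΣR_partial = 0.1515 m·K/W.
T_interface = T_in − Q'·ΣR_partial = 68.8 °C − (64.77)(0.1515) = 59.0 °C

T = 59.0 °C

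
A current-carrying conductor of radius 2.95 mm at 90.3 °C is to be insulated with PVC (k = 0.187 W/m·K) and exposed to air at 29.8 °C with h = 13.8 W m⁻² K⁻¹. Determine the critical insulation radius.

r_cr = 1.36 cm

For a cylinder, r_cr = k_ins/h = 0.187/13.8 = 0.0136 m = 1.36 cm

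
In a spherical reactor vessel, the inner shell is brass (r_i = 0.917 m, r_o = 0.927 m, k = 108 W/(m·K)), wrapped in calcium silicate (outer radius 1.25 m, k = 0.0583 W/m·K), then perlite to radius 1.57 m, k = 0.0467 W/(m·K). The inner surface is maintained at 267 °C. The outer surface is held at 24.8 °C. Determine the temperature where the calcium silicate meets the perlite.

T = 127 °C

Resistance network (inner→outer):
  R_brass = (1/0.917 − 1/0.927)/(4πk) = 0.01176/(4π·108) = 8.668×10^-6 K/W
  R_calcium silicate = (1/0.927 − 1/1.25)/(4πk) = 0.2787/(4π·0.0583) = 0.3805 K/W
  R_perlite = (1/1.25 − 1/1.57)/(4πk) = 0.1631/(4π·0.0467) = 0.2779 K/W
ΣR = 8.668×10^-6 + 0.3805 + 0.2779 = 0.6584 K/W
Q = ΔT/ΣR = (267 °C − 24.8 °C)/0.6584 = 367.9 W
From the inner boundary to the calcium silicate/perlite interface, ΣR_partial = 0.3805 K/W.
T_interface = T_in − Q·ΣR_partial = 267 °C − (367.9)(0.3805) = 127 °C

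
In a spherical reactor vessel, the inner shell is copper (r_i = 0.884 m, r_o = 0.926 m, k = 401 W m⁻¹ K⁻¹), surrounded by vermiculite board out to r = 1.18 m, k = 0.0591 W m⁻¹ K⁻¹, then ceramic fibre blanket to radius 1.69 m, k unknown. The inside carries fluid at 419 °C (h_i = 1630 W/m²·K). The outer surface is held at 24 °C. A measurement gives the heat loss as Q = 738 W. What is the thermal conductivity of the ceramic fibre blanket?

k = 0.0916 W/m·K

ΣR = ΔT/Q = |419 − 24|/738 = 0.5352 K/W
Known resistances:
  R_conv,in = 1/(4πr²h) = 1/(4π·0.884²·1630) = 6.247×10^-5 K/W
  R_copper = (1/0.884 − 1/0.926)/(4πk) = 0.05131/(4π·401) = 1.018×10^-5 K/W
  R_vermiculite board = (1/0.926 − 1/1.18)/(4πk) = 0.2325/(4π·0.0591) = 0.3130 K/W
R_ceramic fibre blanket = ΣR − ΣR_known = 0.5352 − 0.3131 = 0.2221 K/W
(1/r₁−1/r₂)/(4πk) = 0.2221 ⇒ k = 0.2557/(4π·0.2221) = 0.0916 W/m·K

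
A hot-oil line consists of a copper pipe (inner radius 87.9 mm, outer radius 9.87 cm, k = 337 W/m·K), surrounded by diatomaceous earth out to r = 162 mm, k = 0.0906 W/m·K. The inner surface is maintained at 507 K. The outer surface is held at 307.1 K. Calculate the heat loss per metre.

Resistance network (inner→outer):
  R'_copper = ln(0.0987/0.0879)/(2πk) = 0.1159/(2π·337) = 5.473×10^-5 m·K/W
  R'_diatomaceous earth = ln(0.162/0.0987)/(2πk) = 0.4955/(2π·0.0906) = 0.8705 m·K/W
ΣR = 5.473×10^-5 + 0.8705 = 0.8706 m·K/W
Q' = ΔT/ΣR = (507 K − 307.1 K)/0.8706 = 230 W/m

Q' = 230 W/m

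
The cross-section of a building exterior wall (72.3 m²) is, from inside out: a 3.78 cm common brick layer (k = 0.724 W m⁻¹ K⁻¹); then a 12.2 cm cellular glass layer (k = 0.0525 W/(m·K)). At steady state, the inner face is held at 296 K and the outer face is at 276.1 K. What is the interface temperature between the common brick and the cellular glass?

Series thermal resistances, inner to outer:
  R_common brick = L/(kA) = 0.0378/(0.724·72.3) = 7.221×10^-4 K/W
  R_cellular glass = L/(kA) = 0.122/(0.0525·72.3) = 0.03214 K/W
ΣR = 7.221×10^-4 + 0.03214 = 0.03286 K/W
Q = ΔT/ΣR = (296 K − 276.1 K)/0.03286 = 605.6 W
From the inner boundary to the common brick/cellular glass interface, ΣR_partial = 7.221×10^-4 K/W.
T_interface = T_in − Q·ΣR_partial = 296 K − (605.6)(7.221×10^-4) = 295.6 K

T = 295.6 K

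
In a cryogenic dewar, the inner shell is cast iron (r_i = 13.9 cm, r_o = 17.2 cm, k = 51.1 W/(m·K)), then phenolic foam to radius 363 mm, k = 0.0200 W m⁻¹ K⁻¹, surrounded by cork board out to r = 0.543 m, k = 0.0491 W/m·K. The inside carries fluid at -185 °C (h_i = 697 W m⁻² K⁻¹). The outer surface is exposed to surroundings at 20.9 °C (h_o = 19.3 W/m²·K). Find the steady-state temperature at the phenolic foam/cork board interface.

Resistance network (inner→outer):
  R_conv,in = 1/(4πr²h) = 1/(4π·0.139²·697) = 0.005909 K/W
  R_cast iron = (1/0.139 − 1/0.172)/(4πk) = 1.380/(4π·51.1) = 0.002150 K/W
  R_phenolic foam = (1/0.172 − 1/0.363)/(4πk) = 3.059/(4π·0.0200) = 12.17 K/W
  R_cork board = (1/0.363 − 1/0.543)/(4πk) = 0.9132/(4π·0.0491) = 1.480 K/W
  R_conv,out = 1/(4πr²h) = 1/(4π·0.543²·19.3) = 0.01398 K/W
ΣR = 0.005909 + 0.002150 + 12.17 + 1.480 + 0.01398 = 13.67 K/W
Q = ΔT/ΣR = (-185 °C − 20.9 °C)/13.67 = -15.06 W
From the inner boundary to the phenolic foam/cork board interface, ΣR_partial = 12.18 K/W.
T_interface = T_in − Q·ΣR_partial = -185 °C − (-15.06)(12.18) = -1.6 °C

T = -1.6 °C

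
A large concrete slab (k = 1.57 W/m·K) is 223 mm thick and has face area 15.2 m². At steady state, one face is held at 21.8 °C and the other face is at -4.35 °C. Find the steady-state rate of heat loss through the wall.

Q = kA·ΔT/L = 1.57 × 15.2 × |21.8 °C − -4.35 °C| / 0.223 = 2800 W

Q = 2.80 kW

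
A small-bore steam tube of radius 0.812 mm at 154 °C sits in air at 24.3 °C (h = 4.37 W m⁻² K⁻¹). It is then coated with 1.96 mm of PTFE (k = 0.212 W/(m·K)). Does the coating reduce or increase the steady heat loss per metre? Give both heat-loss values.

increases: 2.89 → 9.22 W/m

Critical radius for a cylinder: r_cr = k/h = 0.0485 m = 4.85 cm.
Outer radius after coating: r₂ = 8.12×10^-4 + 0.00196 = 0.002772 m.
Since r₁ < r_cr and r₂ ≤ r_cr, the coating moves toward the maximum at r_cr — heat loss rises.
Bare: R = 1/(2πr₁h) = 44.85 m·K/W; Q = 129.7/44.85 = 2.89 W/m.
Coated: R = R_cond + R_conv = 14.06 m·K/W; Q = 129.7/14.06 = 9.22 W/m.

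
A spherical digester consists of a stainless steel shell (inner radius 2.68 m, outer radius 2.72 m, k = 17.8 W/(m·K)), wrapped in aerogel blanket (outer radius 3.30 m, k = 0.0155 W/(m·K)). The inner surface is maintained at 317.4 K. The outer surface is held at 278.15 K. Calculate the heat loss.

Series thermal resistances, inner to outer:
  R_stainless steel = (1/2.68 − 1/2.72)/(4πk) = 0.005487/(4π·17.8) = 2.453×10^-5 K/W
  R_aerogel blanket = (1/2.72 − 1/3.30)/(4πk) = 0.06462/(4π·0.0155) = 0.3317 K/W
ΣR = 2.453×10^-5 + 0.3317 = 0.3317 K/W
Q = ΔT/ΣR = (317.4 K − 278.15 K)/0.3317 = 118 W

Q = 118 W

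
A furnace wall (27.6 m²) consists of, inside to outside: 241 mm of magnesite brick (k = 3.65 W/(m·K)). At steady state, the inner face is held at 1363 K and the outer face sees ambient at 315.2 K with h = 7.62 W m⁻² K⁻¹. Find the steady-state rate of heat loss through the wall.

Q = 147 kW

Series thermal resistances, inner to outer:
  R_magnesite brick = L/(kA) = 0.241/(3.65·27.6) = 0.002392 K/W
  R_conv,out = 1/(hA) = 1/(7.62·27.6) = 0.004755 K/W
ΣR = 0.002392 + 0.004755 = 0.007147 K/W
Q = ΔT/ΣR = (1363 K − 315.2 K)/0.007147 = 1.47×10^5 W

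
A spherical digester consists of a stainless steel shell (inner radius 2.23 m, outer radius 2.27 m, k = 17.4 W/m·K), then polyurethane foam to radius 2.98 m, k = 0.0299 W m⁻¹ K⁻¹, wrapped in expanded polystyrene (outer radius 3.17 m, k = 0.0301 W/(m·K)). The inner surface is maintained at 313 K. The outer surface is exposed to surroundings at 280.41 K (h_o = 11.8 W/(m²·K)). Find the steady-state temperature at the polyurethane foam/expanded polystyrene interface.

Resistance network (inner→outer):
  R_stainless steel = (1/2.23 − 1/2.27)/(4πk) = 0.007902/(4π·17.4) = 3.614×10^-5 K/W
  R_polyurethane foam = (1/2.27 − 1/2.98)/(4πk) = 0.1050/(4π·0.0299) = 0.2793 K/W
  R_expanded polystyrene = (1/2.98 − 1/3.17)/(4πk) = 0.02011/(4π·0.0301) = 0.05317 K/W
  R_conv,out = 1/(4πr²h) = 1/(4π·3.17²·11.8) = 6.711×10^-4 K/W
ΣR = 3.614×10^-5 + 0.2793 + 0.05317 + 6.711×10^-4 = 0.3332 K/W
Q = ΔT/ΣR = (313 K − 280.41 K)/0.3332 = 97.81 W
From the inner boundary to the polyurethane foam/expanded polystyrene interface, ΣR_partial = 0.2793 K/W.
T_interface = T_in − Q·ΣR_partial = 313 K − (97.81)(0.2793) = 285.7 K

T = 285.7 K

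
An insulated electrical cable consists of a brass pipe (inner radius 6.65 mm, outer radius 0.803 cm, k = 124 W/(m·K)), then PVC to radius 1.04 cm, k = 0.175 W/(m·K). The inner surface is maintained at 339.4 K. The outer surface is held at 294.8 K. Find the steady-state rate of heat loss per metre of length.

Q' = 189 W/m

Treat each layer as a resistance in series:
  R'_brass = ln(0.00803/0.00665)/(2πk) = 0.1886/(2π·124) = 2.420×10^-4 m·K/W
  R'_PVC = ln(0.0104/0.00803)/(2πk) = 0.2586/(2π·0.175) = 0.2352 m·K/W
ΣR = 2.420×10^-4 + 0.2352 = 0.2354 m·K/W
Q' = ΔT/ΣR = (339.4 K − 294.8 K)/0.2354 = 189 W/m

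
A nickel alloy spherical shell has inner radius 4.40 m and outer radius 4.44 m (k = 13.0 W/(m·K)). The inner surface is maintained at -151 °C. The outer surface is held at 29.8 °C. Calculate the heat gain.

Q = 1.44×10^7 W

Q = 4πk·ΔT/(1/r₁ − 1/r₂) = 4π × 13.0 × 180.8 / (1/4.40 − 1/4.44) = 1.44×10^7 W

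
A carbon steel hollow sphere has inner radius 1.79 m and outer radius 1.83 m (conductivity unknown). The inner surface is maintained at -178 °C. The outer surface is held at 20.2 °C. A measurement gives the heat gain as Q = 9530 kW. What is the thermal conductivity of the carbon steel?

ΣR = ΔT/Q = |-178 − 20.2|/9.53×10^6 = 2.080×10^-5 K/W
(1/r₁−1/r₂)/(4πk) = 2.080×10^-5 ⇒ k = 0.01221/(4π·2.080×10^-5) = 46.7 W/m·K

k = 46.7 W/m·K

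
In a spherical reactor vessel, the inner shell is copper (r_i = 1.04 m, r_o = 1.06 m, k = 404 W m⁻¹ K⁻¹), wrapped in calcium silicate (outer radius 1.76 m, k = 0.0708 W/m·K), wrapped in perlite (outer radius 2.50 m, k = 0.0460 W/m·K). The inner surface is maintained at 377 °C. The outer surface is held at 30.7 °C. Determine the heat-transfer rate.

Treat each layer as a resistance in series:
  R_copper = (1/1.04 − 1/1.06)/(4πk) = 0.01814/(4π·404) = 3.574×10^-6 K/W
  R_calcium silicate = (1/1.06 − 1/1.76)/(4πk) = 0.3752/(4π·0.0708) = 0.4217 K/W
  R_perlite = (1/1.76 − 1/2.50)/(4πk) = 0.1682/(4π·0.0460) = 0.2909 K/W
ΣR = 3.574×10^-6 + 0.4217 + 0.2909 = 0.7126 K/W
Q = ΔT/ΣR = (377 °C − 30.7 °C)/0.7126 = 486 W

Q = 486 W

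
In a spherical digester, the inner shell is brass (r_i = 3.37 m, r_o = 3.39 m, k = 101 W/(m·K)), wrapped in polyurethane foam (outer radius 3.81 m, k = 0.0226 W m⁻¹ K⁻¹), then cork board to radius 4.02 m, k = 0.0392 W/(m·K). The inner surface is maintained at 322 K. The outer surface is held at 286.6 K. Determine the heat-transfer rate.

Q = 249 W

Series thermal resistances, inner to outer:
  R_brass = (1/3.37 − 1/3.39)/(4πk) = 0.001751/(4π·101) = 1.379×10^-6 K/W
  R_polyurethane foam = (1/3.39 − 1/3.81)/(4πk) = 0.03252/(4π·0.0226) = 0.1145 K/W
  R_cork board = (1/3.81 − 1/4.02)/(4πk) = 0.01371/(4π·0.0392) = 0.02783 K/W
ΣR = 1.379×10^-6 + 0.1145 + 0.02783 = 0.1423 K/W
Q = ΔT/ΣR = (322 K − 286.6 K)/0.1423 = 249 W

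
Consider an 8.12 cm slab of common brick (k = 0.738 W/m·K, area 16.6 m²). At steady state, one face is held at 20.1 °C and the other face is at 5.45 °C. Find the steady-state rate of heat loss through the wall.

Q = 2210 W

Q = kA·ΔT/L = 0.738 × 16.6 × |20.1 °C − 5.45 °C| / 0.0812 = 2210 W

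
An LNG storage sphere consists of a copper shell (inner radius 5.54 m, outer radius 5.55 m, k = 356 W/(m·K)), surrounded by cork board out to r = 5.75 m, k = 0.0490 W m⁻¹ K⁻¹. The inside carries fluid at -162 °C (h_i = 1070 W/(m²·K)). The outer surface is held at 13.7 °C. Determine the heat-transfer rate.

Q = 17300 W

Series thermal resistances, inner to outer:
  R_conv,in = 1/(4πr²h) = 1/(4π·5.54²·1070) = 2.423×10^-6 K/W
  R_copper = (1/5.54 − 1/5.55)/(4πk) = 3.252×10^-4/(4π·356) = 7.270×10^-8 K/W
  R_cork board = (1/5.55 − 1/5.75)/(4πk) = 0.006267/(4π·0.0490) = 0.01018 K/W
ΣR = 2.423×10^-6 + 7.270×10^-8 + 0.01018 = 0.01018 K/W
Q = ΔT/ΣR = (-162 °C − 13.7 °C)/0.01018 = -17300 W
(Negative Q ⇒ heat flows inward; heat gain = 17300 W.)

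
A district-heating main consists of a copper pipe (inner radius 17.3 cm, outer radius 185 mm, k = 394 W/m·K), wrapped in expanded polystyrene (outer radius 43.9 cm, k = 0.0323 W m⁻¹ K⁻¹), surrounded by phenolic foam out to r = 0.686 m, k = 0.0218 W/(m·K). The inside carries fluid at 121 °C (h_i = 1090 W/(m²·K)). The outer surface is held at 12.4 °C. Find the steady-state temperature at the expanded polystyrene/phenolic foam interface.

T = 59.5 °C

Resistance network (inner→outer):
  R'_conv,in = 1/(2πr h) = 1/(2π·0.173·1090) = 8.440×10^-4 m·K/W
  R'_copper = ln(0.185/0.173)/(2πk) = 0.06706/(2π·394) = 2.709×10^-5 m·K/W
  R'_expanded polystyrene = ln(0.439/0.185)/(2πk) = 0.8641/(2π·0.0323) = 4.258 m·K/W
  R'_phenolic foam = ln(0.686/0.439)/(2πk) = 0.4464/(2π·0.0218) = 3.259 m·K/W
ΣR = 8.440×10^-4 + 2.709×10^-5 + 4.258 + 3.259 = 7.518 m·K/W
Q' = ΔT/ΣR = (121 °C − 12.4 °C)/7.518 = 14.45 W/m
From the inner boundary to the expanded polystyrene/phenolic foam interface, ΣR_partial = 4.259 m·K/W.
T_interface = T_in − Q'·ΣR_partial = 121 °C − (14.45)(4.259) = 59.5 °C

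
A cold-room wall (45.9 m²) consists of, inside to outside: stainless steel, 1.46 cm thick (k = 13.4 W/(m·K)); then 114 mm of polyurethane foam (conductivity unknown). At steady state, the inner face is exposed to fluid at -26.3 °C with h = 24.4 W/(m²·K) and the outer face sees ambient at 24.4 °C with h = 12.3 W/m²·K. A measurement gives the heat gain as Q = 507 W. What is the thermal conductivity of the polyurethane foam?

ΣR = ΔT/Q = |-26.3 − 24.4|/507 = 0.1000 K/W
Known resistances:
  R_conv,in = 1/(hA) = 1/(24.4·45.9) = 8.929×10^-4 K/W
  R_stainless steel = L/(kA) = 0.0146/(13.4·45.9) = 2.374×10^-5 K/W
  R_conv,out = 1/(hA) = 1/(12.3·45.9) = 0.001771 K/W
R_polyurethane foam = ΣR − ΣR_known = 0.1000 − 0.002688 = 0.09731 K/W
L/(kA) = 0.09731 ⇒ k = 0.114/(0.09731·45.9) = 0.0255 W/m·K

k = 0.0255 W/m·K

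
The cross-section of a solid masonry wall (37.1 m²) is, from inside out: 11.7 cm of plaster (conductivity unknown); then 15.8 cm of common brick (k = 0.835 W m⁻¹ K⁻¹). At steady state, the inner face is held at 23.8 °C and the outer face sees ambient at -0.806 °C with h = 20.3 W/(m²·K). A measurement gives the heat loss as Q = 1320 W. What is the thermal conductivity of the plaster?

ΣR = ΔT/Q = |23.8 − -0.806|/1320 = 0.01864 K/W
Known resistances:
  R_common brick = L/(kA) = 0.158/(0.835·37.1) = 0.005100 K/W
  R_conv,out = 1/(hA) = 1/(20.3·37.1) = 0.001328 K/W
R_plaster = ΣR − ΣR_known = 0.01864 − 0.006428 = 0.01221 K/W
L/(kA) = 0.01221 ⇒ k = 0.117/(0.01221·37.1) = 0.258 W/m·K

k = 0.258 W/m·K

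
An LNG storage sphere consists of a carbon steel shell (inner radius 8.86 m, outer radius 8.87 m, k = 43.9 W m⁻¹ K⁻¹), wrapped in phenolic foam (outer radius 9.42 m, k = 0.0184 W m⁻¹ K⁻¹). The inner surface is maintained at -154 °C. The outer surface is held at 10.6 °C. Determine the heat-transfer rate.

Series thermal resistances, inner to outer:
  R_carbon steel = (1/8.86 − 1/8.87)/(4πk) = 1.272×10^-4/(4π·43.9) = 2.307×10^-7 K/W
  R_phenolic foam = (1/8.87 − 1/9.42)/(4πk) = 0.006582/(4π·0.0184) = 0.02847 K/W
ΣR = 2.307×10^-7 + 0.02847 = 0.02847 K/W
Q = ΔT/ΣR = (-154 °C − 10.6 °C)/0.02847 = -5780 W
(Negative Q ⇒ heat flows inward; heat gain = 5780 W.)

Q = 5.78 kW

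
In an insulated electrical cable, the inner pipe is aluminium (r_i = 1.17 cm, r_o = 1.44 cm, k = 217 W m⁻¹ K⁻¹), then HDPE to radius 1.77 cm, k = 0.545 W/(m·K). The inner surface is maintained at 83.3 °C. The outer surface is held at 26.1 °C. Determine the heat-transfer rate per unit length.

Q' = 947 W/m

Resistance network (inner→outer):
  R'_aluminium = ln(0.0144/0.0117)/(2πk) = 0.2076/(2π·217) = 1.523×10^-4 m·K/W
  R'_HDPE = ln(0.0177/0.0144)/(2πk) = 0.2063/(2π·0.545) = 0.06026 m·K/W
ΣR = 1.523×10^-4 + 0.06026 = 0.06041 m·K/W
Q' = ΔT/ΣR = (83.3 °C − 26.1 °C)/0.06041 = 947 W/m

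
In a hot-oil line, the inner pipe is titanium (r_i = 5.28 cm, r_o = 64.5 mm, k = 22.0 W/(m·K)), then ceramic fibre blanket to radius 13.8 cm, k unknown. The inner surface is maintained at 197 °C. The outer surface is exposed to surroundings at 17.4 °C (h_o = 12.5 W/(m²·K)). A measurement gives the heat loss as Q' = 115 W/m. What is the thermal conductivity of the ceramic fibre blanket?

k = 0.0825 W/m·K

ΣR = ΔT/Q' = |197 − 17.4|/115 = 1.562 m·K/W
Known resistances:
  R'_titanium = ln(0.0645/0.0528)/(2πk) = 0.2002/(2π·22.0) = 0.001448 m·K/W
  R'_conv,out = 1/(2πr h) = 1/(2π·0.138·12.5) = 0.09226 m·K/W
R_ceramic fibre blanket = ΣR − ΣR_known = 1.562 − 0.09371 = 1.468 m·K/W
ln(r₂/r₁)/(2πk) = 1.468 ⇒ k = 0.7606/(2π·1.468) = 0.0825 W/m·K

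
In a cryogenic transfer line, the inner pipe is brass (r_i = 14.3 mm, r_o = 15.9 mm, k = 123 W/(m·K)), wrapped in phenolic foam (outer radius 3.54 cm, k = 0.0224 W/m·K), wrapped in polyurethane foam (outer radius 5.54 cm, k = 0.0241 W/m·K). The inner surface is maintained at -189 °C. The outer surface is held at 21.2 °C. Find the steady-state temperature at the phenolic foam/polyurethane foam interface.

T = -50.7 °C

Resistance network (inner→outer):
  R'_brass = ln(0.0159/0.0143)/(2πk) = 0.1061/(2π·123) = 1.372×10^-4 m·K/W
  R'_phenolic foam = ln(0.0354/0.0159)/(2πk) = 0.8004/(2π·0.0224) = 5.687 m·K/W
  R'_polyurethane foam = ln(0.0554/0.0354)/(2πk) = 0.4479/(2π·0.0241) = 2.958 m·K/W
ΣR = 1.372×10^-4 + 5.687 + 2.958 = 8.645 m·K/W
Q' = ΔT/ΣR = (-189 °C − 21.2 °C)/8.645 = -24.31 W/m
From the inner boundary to the phenolic foam/polyurethane foam interface, ΣR_partial = 5.687 m·K/W.
T_interface = T_in − Q'·ΣR_partial = -189 °C − (-24.31)(5.687) = -50.7 °C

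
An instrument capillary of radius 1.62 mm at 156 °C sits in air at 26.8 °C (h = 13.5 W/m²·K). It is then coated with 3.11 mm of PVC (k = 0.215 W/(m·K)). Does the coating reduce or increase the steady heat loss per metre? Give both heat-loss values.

Critical radius for a cylinder: r_cr = k/h = 0.0159 m = 1.59 cm.
Outer radius after coating: r₂ = 0.00162 + 0.00311 = 0.00473 m.
Since r₁ < r_cr and r₂ ≤ r_cr, the coating moves toward the maximum at r_cr — heat loss rises.
Bare: R = 1/(2πr₁h) = 7.277 m·K/W; Q = 129.2/7.277 = 17.8 W/m.
Coated: R = R_cond + R_conv = 3.286 m·K/W; Q = 129.2/3.286 = 39.3 W/m.

increases: 17.8 → 39.3 W/m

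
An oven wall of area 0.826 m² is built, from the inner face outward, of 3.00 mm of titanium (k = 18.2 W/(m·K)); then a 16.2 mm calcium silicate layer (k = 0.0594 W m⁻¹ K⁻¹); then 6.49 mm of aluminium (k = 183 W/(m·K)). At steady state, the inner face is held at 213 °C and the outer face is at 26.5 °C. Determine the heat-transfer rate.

Treat each layer as a resistance in series:
  R_titanium = L/(kA) = 0.00300/(18.2·0.826) = 1.996×10^-4 K/W
  R_calcium silicate = L/(kA) = 0.0162/(0.0594·0.826) = 0.3302 K/W
  R_aluminium = L/(kA) = 0.00649/(183·0.826) = 4.294×10^-5 K/W
ΣR = 1.996×10^-4 + 0.3302 + 4.294×10^-5 = 0.3304 K/W
Q = ΔT/ΣR = (213 °C − 26.5 °C)/0.3304 = 564 W

Q = 564 W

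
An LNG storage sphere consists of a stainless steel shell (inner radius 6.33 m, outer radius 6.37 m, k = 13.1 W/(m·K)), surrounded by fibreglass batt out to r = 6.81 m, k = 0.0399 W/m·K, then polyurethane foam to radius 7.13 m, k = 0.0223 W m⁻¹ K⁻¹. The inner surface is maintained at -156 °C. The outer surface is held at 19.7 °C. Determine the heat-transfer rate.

Q = 4.02 kW

Resistance network (inner→outer):
  R_stainless steel = (1/6.33 − 1/6.37)/(4πk) = 9.920×10^-4/(4π·13.1) = 6.026×10^-6 K/W
  R_fibreglass batt = (1/6.37 − 1/6.81)/(4πk) = 0.01014/(4π·0.0399) = 0.02023 K/W
  R_polyurethane foam = (1/6.81 − 1/7.13)/(4πk) = 0.006590/(4π·0.0223) = 0.02352 K/W
ΣR = 6.026×10^-6 + 0.02023 + 0.02352 = 0.04376 K/W
Q = ΔT/ΣR = (-156 °C − 19.7 °C)/0.04376 = -4020 W
(Negative Q ⇒ heat flows inward; heat gain = 4020 W.)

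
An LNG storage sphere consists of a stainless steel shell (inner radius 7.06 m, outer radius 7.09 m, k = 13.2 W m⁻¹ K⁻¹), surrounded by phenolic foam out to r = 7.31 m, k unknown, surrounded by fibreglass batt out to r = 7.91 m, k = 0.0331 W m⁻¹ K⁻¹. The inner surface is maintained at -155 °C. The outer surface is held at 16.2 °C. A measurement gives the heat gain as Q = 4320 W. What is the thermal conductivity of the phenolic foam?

k = 0.0230 W/m·K

ΣR = ΔT/Q = |-155 − 16.2|/4320 = 0.03963 K/W
Known resistances:
  R_stainless steel = (1/7.06 − 1/7.09)/(4πk) = 5.993×10^-4/(4π·13.2) = 3.613×10^-6 K/W
  R_fibreglass batt = (1/7.31 − 1/7.91)/(4πk) = 0.01038/(4π·0.0331) = 0.02495 K/W
R_phenolic foam = ΣR − ΣR_known = 0.03963 − 0.02495 = 0.01468 K/W
(1/r₁−1/r₂)/(4πk) = 0.01468 ⇒ k = 0.004245/(4π·0.01468) = 0.0230 W/m·K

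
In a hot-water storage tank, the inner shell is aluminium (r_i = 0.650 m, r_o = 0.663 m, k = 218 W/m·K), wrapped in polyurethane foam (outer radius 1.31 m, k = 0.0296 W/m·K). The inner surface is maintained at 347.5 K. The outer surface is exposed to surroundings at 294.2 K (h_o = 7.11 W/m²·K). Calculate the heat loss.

Q = 26.5 W

Treat each layer as a resistance in series:
  R_aluminium = (1/0.650 − 1/0.663)/(4πk) = 0.03017/(4π·218) = 1.101×10^-5 K/W
  R_polyurethane foam = (1/0.663 − 1/1.31)/(4πk) = 0.7449/(4π·0.0296) = 2.003 K/W
  R_conv,out = 1/(4πr²h) = 1/(4π·1.31²·7.11) = 0.006522 K/W
ΣR = 1.101×10^-5 + 2.003 + 0.006522 = 2.010 K/W
Q = ΔT/ΣR = (347.5 K − 294.2 K)/2.010 = 26.5 W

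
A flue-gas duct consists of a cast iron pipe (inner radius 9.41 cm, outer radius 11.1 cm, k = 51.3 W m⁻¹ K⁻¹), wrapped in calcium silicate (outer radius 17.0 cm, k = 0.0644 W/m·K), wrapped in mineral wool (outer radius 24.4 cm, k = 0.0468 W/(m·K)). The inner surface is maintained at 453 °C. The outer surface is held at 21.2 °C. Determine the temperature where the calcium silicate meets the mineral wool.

T = 254 °C

Resistance network (inner→outer):
  R'_cast iron = ln(0.111/0.0941)/(2πk) = 0.1652/(2π·51.3) = 5.124×10^-4 m·K/W
  R'_calcium silicate = ln(0.170/0.111)/(2πk) = 0.4263/(2π·0.0644) = 1.053 m·K/W
  R'_mineral wool = ln(0.244/0.170)/(2πk) = 0.3614/(2π·0.0468) = 1.229 m·K/W
ΣR = 5.124×10^-4 + 1.053 + 1.229 = 2.283 m·K/W
Q' = ΔT/ΣR = (453 °C − 21.2 °C)/2.283 = 189.1 W/m
From the inner boundary to the calcium silicate/mineral wool interface, ΣR_partial = 1.054 m·K/W.
T_interface = T_in − Q'·ΣR_partial = 453 °C − (189.1)(1.054) = 254 °C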